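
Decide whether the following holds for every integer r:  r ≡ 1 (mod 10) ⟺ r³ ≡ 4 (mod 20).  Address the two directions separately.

(⟹) This fails: take r = 1. Then 1 ≡ 1 (mod 10), but 1³ = 1 ≡ 1 (mod 20), not 4.

(⟸) This fails: take r = 4. Then 4³ = 64 ≡ 4 (mod 20), yet 4 ≡ 4 (mod 10), not 1.

Neither implication holds.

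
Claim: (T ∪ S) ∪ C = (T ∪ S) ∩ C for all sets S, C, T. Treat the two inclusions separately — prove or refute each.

(⊆) fails; (⊇) holds.

(⊇) Let x ∈ (T ∪ S) ∩ C. Then either x ∈ S ∩ C and x ∉ T; or x ∈ C ∩ T and x ∉ S; or x ∈ S ∩ C ∩ T. In each case x ∈ (T ∪ S) ∪ C, so (T ∪ S) ∩ C ⊆ (T ∪ S) ∪ C.

(⊆) This inclusion fails. Take S = {1}, C = ∅, T = ∅; then 1 ∈ (T ∪ S) ∪ C but 1 ∉ (T ∪ S) ∩ C.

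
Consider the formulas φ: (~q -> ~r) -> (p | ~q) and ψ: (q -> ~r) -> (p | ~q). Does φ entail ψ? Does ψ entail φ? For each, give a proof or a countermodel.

Not equivalent: only (⇒) holds.

Forward direction. Assume the antecedent. If p is true, (q -> ~r) -> (p | ~q) reduces to true regardless of the other variables. If p is false, the antecedent forces (p = F, q = F, r = F) or (p = F, q = F, r = T), and (q -> ~r) -> (p | ~q) holds there. Either way (q -> ~r) -> (p | ~q) holds.

Converse. This fails. Under p = F, q = T, r = T, the left side is false but the right side is true.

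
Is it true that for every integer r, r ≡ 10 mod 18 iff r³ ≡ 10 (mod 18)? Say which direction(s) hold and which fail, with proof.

The forward direction holds; the converse fails.

(⟹) Suppose r ≡ 10 mod 18. Write r = 18j + 10. Then (18j + 10)³ = 5832j³ + 9720j² + 5400j + 1000 = 18(324j³ + 540j² + 300j + 55) + 10, so r³ ≡ 10 (mod 18).

(⟸) This fails: take r = 4. Then 4³ = 64 ≡ 10 (mod 18), yet 4 ≡ 4 (mod 18), not 10.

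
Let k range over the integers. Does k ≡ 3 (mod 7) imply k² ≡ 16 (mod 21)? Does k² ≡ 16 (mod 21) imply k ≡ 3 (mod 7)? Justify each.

(⇒) fails and (⇐) fails.

(⟹) This fails: take k = 3. Then 3 ≡ 3 (mod 7), but 3² = 9 ≡ 9 (mod 21), not 16.

(⟸) This fails: take k = 4. Then 4² = 16 ≡ 16 (mod 21), yet 4 ≡ 4 (mod 7), not 3.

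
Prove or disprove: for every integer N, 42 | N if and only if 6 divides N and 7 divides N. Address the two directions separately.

(→) If 42 ∣ N, write N = 42q. Since 42 = 7·6, N = 6·(7q), so 6 ∣ N; and since 42 = 6·7, N = 7·(6q), so 7 ∣ N.

(←) Suppose 6 ∣ N and 7 ∣ N. Any common multiple of 6 and 7 is a multiple of their lcm; here gcd(6, 7) = 1, so lcm(6, 7) = 6·7 = 42, so 42 ∣ N.

The biconditional holds.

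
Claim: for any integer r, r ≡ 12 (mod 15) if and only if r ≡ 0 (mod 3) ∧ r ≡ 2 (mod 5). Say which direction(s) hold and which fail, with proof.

The biconditional holds.

(⟹) Suppose r ≡ 12 (mod 15); write r = 15j + 12. Since 3 ∣ 15, reducing mod 3 gives r ≡ 12 ≡ 0 (mod 3); since 5 ∣ 15, reducing mod 5 gives r ≡ 12 ≡ 2 (mod 5).

(⟸) Conversely, if r ≡ 0 (mod 3) and r ≡ 2 (mod 5), then by the Chinese remainder theorem r ≡ 12 (mod 15). This is exactly r ≡ 12 (mod 15).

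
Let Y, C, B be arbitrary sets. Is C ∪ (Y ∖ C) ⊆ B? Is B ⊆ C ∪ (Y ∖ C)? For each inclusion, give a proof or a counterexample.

Both inclusions fail.

(⊆) This inclusion fails. Take Y = {1}, C = ∅, B = ∅; then 1 ∈ C ∪ (Y ∖ C) but 1 ∉ B.

(⊇) This inclusion fails. Take Y = ∅, C = ∅, B = {1}; then 1 ∈ B but 1 ∉ C ∪ (Y ∖ C).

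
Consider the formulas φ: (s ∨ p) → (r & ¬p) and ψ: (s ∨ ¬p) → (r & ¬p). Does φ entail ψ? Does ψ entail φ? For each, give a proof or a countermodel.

(→) This fails. Under p = F, s = F, r = F, the left side is true but the right side is false.

(←) This fails. Under p = T, s = F, r = F, the left side is false but the right side is true.

Both directions fail.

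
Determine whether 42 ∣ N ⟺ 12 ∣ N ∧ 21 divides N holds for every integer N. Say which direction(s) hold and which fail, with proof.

(→) This fails: take N = 42. Certainly 42 ∣ 42, but 12 ∤ 42.

(←) Suppose 12 ∣ N and 21 ∣ N. Any common multiple of 12 and 21 is a multiple of their lcm; here lcm(12, 21) = 12·21/gcd(12, 21) = 252/3 = 84, so 84 ∣ N. Since 42 ∣ 84, it follows that 42 ∣ N.

Not equivalent: only (⇐) holds.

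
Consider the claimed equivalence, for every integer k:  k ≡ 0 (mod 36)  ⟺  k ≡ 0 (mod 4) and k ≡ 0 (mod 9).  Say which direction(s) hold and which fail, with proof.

Both directions hold.

(←) If k ≡ 0 (mod 4) and k ≡ 0 (mod 9), then by the Chinese remainder theorem k ≡ 0 (mod 36). This is exactly k ≡ 0 (mod 36).

(→) Suppose k ≡ 0 (mod 36); write k = 36j + 0. Since 4 ∣ 36, reducing mod 4 gives k ≡ 0 (mod 4); since 9 ∣ 36, reducing mod 9 gives k ≡ 0 (mod 9).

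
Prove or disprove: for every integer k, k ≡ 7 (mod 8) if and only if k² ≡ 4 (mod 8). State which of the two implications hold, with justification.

Neither implication holds.

(⟹) This fails: take k = 7. Then 7 ≡ 7 (mod 8), but 7² = 49 ≡ 1 (mod 8), not 4.

(⟸) This fails: take k = 2. Then 2² = 4 ≡ 4 (mod 8), yet 2 ≡ 2 (mod 8), not 7.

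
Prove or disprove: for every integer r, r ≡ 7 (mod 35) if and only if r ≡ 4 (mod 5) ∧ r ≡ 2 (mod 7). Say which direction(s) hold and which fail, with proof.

Neither implication holds.

(⇒) This fails: r = 7 gives 7 ≡ 7 (mod 35) but 7 ≡ 2 (mod 5), so the conjunction on the right does not hold.

(⇐) This fails: r = 9 satisfies both congruences on the right (9 ≡ 4 mod 5 and 9 ≡ 2 mod 7) yet 9 ≡ 9 (mod 35), not 7.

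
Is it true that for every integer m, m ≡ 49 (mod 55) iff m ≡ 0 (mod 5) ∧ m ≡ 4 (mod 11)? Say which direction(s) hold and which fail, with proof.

Neither implication holds.

(→) This fails: m = 49 gives 49 ≡ 49 (mod 55) but 49 ≡ 4 (mod 5), so the conjunction on the right does not hold.

(←) This fails: m = 15 satisfies both congruences on the right (15 ≡ 0 mod 5 and 15 ≡ 4 mod 11) yet 15 ≡ 15 (mod 55), not 49.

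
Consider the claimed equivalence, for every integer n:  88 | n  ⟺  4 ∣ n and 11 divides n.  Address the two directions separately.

(⇒) If 88 ∣ n, write n = 88q. Since 88 = 22·4, n = 4·(22q), so 4 ∣ n; and since 88 = 8·11, n = 11·(8q), so 11 ∣ n.

(⇐) This fails: take n = 44. Both 4 ∣ 44 and 11 ∣ 44, yet 44 is not a multiple of 88 (since 44 = 0·88 + 44), so 88 ∤ 44.

Only the forward direction holds.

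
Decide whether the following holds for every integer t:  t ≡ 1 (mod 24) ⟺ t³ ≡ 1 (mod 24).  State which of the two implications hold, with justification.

(⟹) Suppose t ≡ 1 (mod 24). Write t = 24j + 1. Then (24j + 1)³ = 13824j³ + 1728j² + 72j + 1 = 24(576j³ + 72j² + 3j) + 1, so t³ ≡ 1 (mod 24).

(⟸) Conversely, suppose t³ ≡ 1 (mod 24). The only residue r in {0, …, 23} with r³ ≡ 1 (mod 24) is r = 1, so t ≡ 1 (mod 24).

Equivalent; both directions hold.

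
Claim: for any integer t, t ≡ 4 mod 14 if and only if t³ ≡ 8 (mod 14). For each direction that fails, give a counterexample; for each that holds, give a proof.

(⇒) holds; (⇐) fails.

Forward direction. Suppose t ≡ 4 mod 14. Write t = 14j + 4. Then (14j + 4)³ = 2744j³ + 2352j² + 672j + 64 = 14(196j³ + 168j² + 48j + 4) + 8, so t³ ≡ 8 (mod 14).

Converse. This fails: take t = 2. Then 2³ = 8 ≡ 8 (mod 14), yet 2 ≡ 2 (mod 14), not 4.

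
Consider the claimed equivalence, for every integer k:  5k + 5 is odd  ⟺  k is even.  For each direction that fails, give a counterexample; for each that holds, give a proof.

[⇒] Suppose 5k + 5 is odd. Since 5 is odd, 5k and k have the same parity, so 5k + 5 ≡ k + 5 (mod 2). As 5 is odd, 5k + 5 is odd exactly when k is even. Thus k is even.

[⇐] Conversely, suppose k is even; write k = 2j. Then 5k + 5 = 5·(2j) + 5 = 2·5j + 5, which is odd.

Both implications hold.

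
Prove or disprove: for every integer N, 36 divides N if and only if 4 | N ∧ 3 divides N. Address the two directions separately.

[⇒] If 36 ∣ N, write N = 36q. Since 36 = 9·4, N = 4·(9q), so 4 ∣ N; and since 36 = 12·3, N = 3·(12q), so 3 ∣ N.

[⇐] This fails: take N = 12. Both 4 ∣ 12 and 3 ∣ 12, yet 12 is not a multiple of 36 (since 12 = 0·36 + 12), so 36 ∤ 12.

Not equivalent: only (⇒) holds.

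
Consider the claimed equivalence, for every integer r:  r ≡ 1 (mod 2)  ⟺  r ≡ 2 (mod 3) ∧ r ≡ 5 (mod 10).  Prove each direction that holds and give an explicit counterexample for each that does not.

Only the converse holds.

(→) This fails: r = 1 gives 1 ≡ 1 (mod 2) but 1 ≡ 1 (mod 3), so the conjunction on the right does not hold.

(←) Conversely, if r ≡ 2 (mod 3) and r ≡ 5 (mod 10), then by the Chinese remainder theorem r ≡ 5 (mod 30). Since 5 ≡ 1 (mod 2) and 2 ∣ 30, we get r ≡ 1 (mod 2).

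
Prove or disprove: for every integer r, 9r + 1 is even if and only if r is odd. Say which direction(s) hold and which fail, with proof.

(→) Suppose 9r + 1 is even. Since 9 is odd, 9r and r have the same parity, so 9r + 1 ≡ r + 1 (mod 2). As 1 is odd, 9r + 1 is even exactly when r is odd. Thus r is odd.

(←) Conversely, suppose r is odd; write r = 2j + 1. Then 9r + 1 = 9·(2j + 1) + 1 = 2·9j + 10, which is even.

Both directions hold; the statement is true.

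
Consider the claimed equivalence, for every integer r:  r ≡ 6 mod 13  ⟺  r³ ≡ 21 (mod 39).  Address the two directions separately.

(⇒) fails and (⇐) fails.

(⟹) This fails: take r = 19. Then 19 ≡ 6 (mod 13), but 19³ = 6859 ≡ 34 (mod 39), not 21.

(⟸) This fails: take r = 15. Then 15³ = 3375 ≡ 21 (mod 39), yet 15 ≡ 2 (mod 13), not 6.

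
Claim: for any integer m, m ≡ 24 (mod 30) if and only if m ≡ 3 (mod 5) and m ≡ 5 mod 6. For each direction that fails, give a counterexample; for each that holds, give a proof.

(⇒) This fails: m = 24 gives 24 ≡ 24 (mod 30) but 24 ≡ 4 (mod 5), so the conjunction on the right does not hold.

(⇐) This fails: m = 23 satisfies both congruences on the right (23 ≡ 3 mod 5 and 23 ≡ 5 mod 6) yet 23 ≡ 23 (mod 30), not 24.

Both directions fail.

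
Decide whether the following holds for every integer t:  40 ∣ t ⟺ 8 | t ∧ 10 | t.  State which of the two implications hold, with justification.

(⇒) If 40 ∣ t, write t = 40q. Since 40 = 5·8, t = 8·(5q), so 8 ∣ t; and since 40 = 4·10, t = 10·(4q), so 10 ∣ t.

(⇐) Suppose 8 ∣ t and 10 ∣ t. Any common multiple of 8 and 10 is a multiple of their lcm; here lcm(8, 10) = 8·10/gcd(8, 10) = 80/2 = 40, so 40 ∣ t.

Both directions hold; the statement is true.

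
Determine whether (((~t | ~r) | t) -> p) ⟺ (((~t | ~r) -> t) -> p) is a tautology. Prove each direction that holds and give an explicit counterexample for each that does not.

Not equivalent: only (⇒) holds.

(→) Assume the antecedent. If p is true, ((~t | ~r) -> t) -> p reduces to true regardless of the other variables. If p is false, the antecedent cannot hold. Either way ((~t | ~r) -> t) -> p holds.

(←) This fails. Under p = F, t = F, r = F, the left side is false but the right side is true.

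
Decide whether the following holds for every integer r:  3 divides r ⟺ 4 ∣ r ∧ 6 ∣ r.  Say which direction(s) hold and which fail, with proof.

[⇒] This fails: take r = 3. Certainly 3 ∣ 3, but 4 ∤ 3.

[⇐] Suppose 4 ∣ r and 6 ∣ r. Any common multiple of 4 and 6 is a multiple of their lcm; here lcm(4, 6) = 4·6/gcd(4, 6) = 24/2 = 12, so 12 ∣ r. Since 3 ∣ 12, it follows that 3 ∣ r.

Only the converse holds.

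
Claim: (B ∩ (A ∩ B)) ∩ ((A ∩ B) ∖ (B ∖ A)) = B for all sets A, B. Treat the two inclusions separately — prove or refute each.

Only the forward inclusion holds.

(⊆) Let x ∈ (B ∩ (A ∩ B)) ∩ ((A ∩ B) ∖ (B ∖ A)). Then x ∈ A ∩ B, from which x ∈ B.

(⊇) This inclusion fails. Take A = ∅, B = {1}; then 1 ∈ B but 1 ∉ (B ∩ (A ∩ B)) ∩ ((A ∩ B) ∖ (B ∖ A)).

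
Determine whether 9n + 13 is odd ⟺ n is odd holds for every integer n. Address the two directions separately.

(⟹) This fails: n = 2 gives 9n + 13 = 31, which is odd, but 2 is even, not odd.

(⟸) This also fails: n = 1 is odd, but 9n + 13 = 22 is even, not odd.

Neither implication holds.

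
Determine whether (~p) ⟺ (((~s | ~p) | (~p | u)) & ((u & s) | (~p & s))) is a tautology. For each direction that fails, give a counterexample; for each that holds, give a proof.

(⟹) This fails. Under p = F, u = F, s = F, the left side is true but the right side is false.

(⟸) This fails. Under p = T, u = T, s = T, the left side is false but the right side is true.

Neither direction holds.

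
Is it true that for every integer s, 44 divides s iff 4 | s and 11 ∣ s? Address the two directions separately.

Forward direction. If 44 ∣ s, write s = 44q. Since 44 = 11·4, s = 4·(11q), so 4 ∣ s; and since 44 = 4·11, s = 11·(4q), so 11 ∣ s.

Converse. Suppose 4 ∣ s and 11 ∣ s. Any common multiple of 4 and 11 is a multiple of their lcm; here gcd(4, 11) = 1, so lcm(4, 11) = 4·11 = 44, so 44 ∣ s.

Both directions hold.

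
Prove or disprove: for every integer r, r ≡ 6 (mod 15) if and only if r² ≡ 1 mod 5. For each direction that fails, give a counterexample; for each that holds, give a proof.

Only the forward direction holds.

(⇒) Suppose r ≡ 6 (mod 15). Then r² ≡ 6² = 36 (mod 15), and since 5 ∣ 15, also r² ≡ 1 (mod 5).

(⇐) This fails: take r = 1. Then 1² = 1 ≡ 1 (mod 5), yet 1 ≡ 1 (mod 15), not 6.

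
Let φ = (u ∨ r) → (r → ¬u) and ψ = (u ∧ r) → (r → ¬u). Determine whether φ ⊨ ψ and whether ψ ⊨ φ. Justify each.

(⟹) Assume the antecedent. If r is true, the antecedent forces (r = T, u = F), and (u ∧ r) → (r → ¬u) holds there. If r is false, (u ∧ r) → (r → ¬u) reduces to true regardless of the other variables. Either way (u ∧ r) → (r → ¬u) holds.

(⟸) Assume the antecedent. If r is true, the antecedent forces (r = T, u = F), and (u ∨ r) → (r → ¬u) holds there. If r is false, (u ∨ r) → (r → ¬u) reduces to true regardless of the other variables. Either way (u ∨ r) → (r → ¬u) holds.

Equivalent; both directions hold.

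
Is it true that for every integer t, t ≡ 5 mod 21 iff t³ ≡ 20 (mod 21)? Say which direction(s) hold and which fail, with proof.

The forward direction holds; the converse fails.

(→) Suppose t ≡ 5 mod 21. Write t = 21j + 5. Then (21j + 5)³ = 9261j³ + 6615j² + 1575j + 125 = 21(441j³ + 315j² + 75j + 5) + 20, so t³ ≡ 20 (mod 21).

(←) This fails: take t = 17. Then 17³ = 4913 ≡ 20 (mod 21), yet 17 ≡ 17 (mod 21), not 5.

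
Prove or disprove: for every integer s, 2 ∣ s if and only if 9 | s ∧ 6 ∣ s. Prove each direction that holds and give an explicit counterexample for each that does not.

Not equivalent: only (⇐) holds.

(→) This fails: take s = 2. Certainly 2 ∣ 2, but 9 ∤ 2.

(←) Suppose 9 ∣ s and 6 ∣ s. Any common multiple of 9 and 6 is a multiple of their lcm; here lcm(9, 6) = 9·6/gcd(9, 6) = 54/3 = 18, so 18 ∣ s. Since 2 ∣ 18, it follows that 2 ∣ s.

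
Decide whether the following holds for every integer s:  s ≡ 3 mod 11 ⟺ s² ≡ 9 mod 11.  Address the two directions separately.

Not equivalent: only (⇒) holds.

(⇒) Suppose s ≡ 3 mod 11. Write s = 11j + 3. Then (11j + 3)² = 121j² + 66j + 9 = 11(11j² + 6j) + 9, so s² ≡ 9 (mod 11).

(⇐) This fails: take s = 8. Then 8² = 64 ≡ 9 (mod 11), yet 8 ≡ 8 (mod 11), not 3.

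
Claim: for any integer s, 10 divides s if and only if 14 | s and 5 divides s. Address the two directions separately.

(⟸) Suppose 14 ∣ s and 5 ∣ s. Any common multiple of 14 and 5 is a multiple of their lcm; here gcd(14, 5) = 1, so lcm(14, 5) = 14·5 = 70, so 70 ∣ s. Since 10 ∣ 70, it follows that 10 ∣ s.

(⟹) This fails: take s = 10. Certainly 10 ∣ 10, but 14 ∤ 10.

The forward direction fails; the converse holds.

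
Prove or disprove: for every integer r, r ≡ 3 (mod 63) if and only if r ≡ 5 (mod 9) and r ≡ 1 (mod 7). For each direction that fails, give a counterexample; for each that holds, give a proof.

[⇒] This fails: r = 3 gives 3 ≡ 3 (mod 63) but 3 ≡ 3 (mod 9), so the conjunction on the right does not hold.

[⇐] This fails: r = 50 satisfies both congruences on the right (50 ≡ 5 mod 9 and 50 ≡ 1 mod 7) yet 50 ≡ 50 (mod 63), not 3.

Neither implication holds.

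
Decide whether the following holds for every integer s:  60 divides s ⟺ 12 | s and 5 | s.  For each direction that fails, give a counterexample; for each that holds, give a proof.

Both implications hold.

[⇒] If 60 ∣ s, write s = 60q. Since 60 = 5·12, s = 12·(5q), so 12 ∣ s; and since 60 = 12·5, s = 5·(12q), so 5 ∣ s.

[⇐] Suppose 12 ∣ s and 5 ∣ s. Any common multiple of 12 and 5 is a multiple of their lcm; here gcd(12, 5) = 1, so lcm(12, 5) = 12·5 = 60, so 60 ∣ s.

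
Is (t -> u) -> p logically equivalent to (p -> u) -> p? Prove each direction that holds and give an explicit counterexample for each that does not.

Only the reverse direction holds.

(→) This fails. Under u = F, t = T, p = F, the left side is true but the right side is false.

(←) Assume the antecedent. If u is true, the antecedent forces (u = T, t = F, p = T) or (u = T, t = T, p = T), and (t -> u) -> p holds there. If u is false, the antecedent forces (u = F, t = F, p = T) or (u = F, t = T, p = T), and (t -> u) -> p holds there. Either way (t -> u) -> p holds.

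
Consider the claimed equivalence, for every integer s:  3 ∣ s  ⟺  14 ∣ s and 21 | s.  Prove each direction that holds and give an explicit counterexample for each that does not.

Only the converse holds.

(⟹) This fails: take s = 3. Certainly 3 ∣ 3, but 14 ∤ 3.

(⟸) Suppose 14 ∣ s and 21 ∣ s. Any common multiple of 14 and 21 is a multiple of their lcm; here lcm(14, 21) = 14·21/gcd(14, 21) = 294/7 = 42, so 42 ∣ s. Since 3 ∣ 42, it follows that 3 ∣ s.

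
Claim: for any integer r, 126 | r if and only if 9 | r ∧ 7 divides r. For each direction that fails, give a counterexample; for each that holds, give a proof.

(⟹) If 126 ∣ r, write r = 126q. Since 126 = 14·9, r = 9·(14q), so 9 ∣ r; and since 126 = 18·7, r = 7·(18q), so 7 ∣ r.

(⟸) This fails: take r = 63. Both 9 ∣ 63 and 7 ∣ 63, yet 63 is not a multiple of 126 (since 63 = 0·126 + 63), so 126 ∤ 63.

The forward direction holds; the converse fails.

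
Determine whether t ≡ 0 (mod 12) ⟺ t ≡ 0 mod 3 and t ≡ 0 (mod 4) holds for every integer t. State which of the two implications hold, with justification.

Both directions hold.

(→) Suppose t ≡ 0 (mod 12); write t = 12j + 0. Since 3 ∣ 12, reducing mod 3 gives t ≡ 0 (mod 3); since 4 ∣ 12, reducing mod 4 gives t ≡ 0 (mod 4).

(←) Conversely, if t ≡ 0 (mod 3) and t ≡ 0 (mod 4), then by the Chinese remainder theorem t ≡ 0 (mod 12). This is exactly t ≡ 0 (mod 12).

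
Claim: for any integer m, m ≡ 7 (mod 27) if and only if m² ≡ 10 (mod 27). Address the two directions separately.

(⟹) This fails: take m = 7. Then 7 ≡ 7 (mod 27), but 7² = 49 ≡ 22 (mod 27), not 10.

(⟸) This fails: take m = 8. Then 8² = 64 ≡ 10 (mod 27), yet 8 ≡ 8 (mod 27), not 7.

Neither implication holds.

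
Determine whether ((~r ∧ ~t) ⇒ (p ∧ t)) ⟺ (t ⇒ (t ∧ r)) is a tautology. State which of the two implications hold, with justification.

Forward direction. This fails. Under t = T, r = F, p = F, the left side is true but the right side is false.

Converse. This fails. Under t = F, r = F, p = F, the left side is false but the right side is true.

Neither implication holds.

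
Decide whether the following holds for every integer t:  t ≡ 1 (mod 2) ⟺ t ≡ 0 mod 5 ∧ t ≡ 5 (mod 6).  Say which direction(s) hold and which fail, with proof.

(⇒) fails; (⇐) holds.

Forward direction. This fails: t = 1 gives 1 ≡ 1 (mod 2) but 1 ≡ 1 (mod 5), so the conjunction on the right does not hold.

Converse. If t ≡ 0 (mod 5) and t ≡ 5 (mod 6), then by the Chinese remainder theorem t ≡ 5 (mod 30). Since 5 ≡ 1 (mod 2) and 2 ∣ 30, we get t ≡ 1 (mod 2).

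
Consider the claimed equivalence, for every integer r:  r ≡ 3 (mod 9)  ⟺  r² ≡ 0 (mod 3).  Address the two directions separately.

(→) Suppose r ≡ 3 (mod 9). Then r² ≡ 3² = 9 (mod 9), and since 3 ∣ 9, also r² ≡ 0 (mod 3).

(←) This fails: take r = 0. Then 0² = 0 ≡ 0 (mod 3), yet 0 ≡ 0 (mod 9), not 3.

Only the forward implication holds.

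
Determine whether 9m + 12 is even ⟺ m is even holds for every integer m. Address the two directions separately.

The biconditional holds.

(⟹) Suppose 9m + 12 is even. Since 9 is odd, 9m and m have the same parity, so 9m + 12 ≡ m + 12 (mod 2). As 12 is even, 9m + 12 is even exactly when m is even. Thus m is even.

(⟸) Conversely, suppose m is even; write m = 2j. Then 9m + 12 = 9·(2j) + 12 = 2·9j + 12, which is even.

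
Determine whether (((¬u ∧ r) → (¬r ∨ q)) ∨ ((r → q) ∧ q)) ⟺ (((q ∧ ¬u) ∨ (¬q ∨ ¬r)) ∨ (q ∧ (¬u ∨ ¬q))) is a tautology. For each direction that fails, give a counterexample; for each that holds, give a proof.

[⇒] This fails. Under u = T, q = T, r = T, the left side is true but the right side is false.

[⇐] This fails. Under u = F, q = F, r = T, the left side is false but the right side is true.

(⇒) fails and (⇐) fails.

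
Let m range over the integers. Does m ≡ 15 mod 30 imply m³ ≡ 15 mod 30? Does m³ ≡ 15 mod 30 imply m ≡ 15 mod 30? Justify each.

(→) Suppose m ≡ 15 mod 30. Write m = 30j + 15. Then (30j + 15)³ = 27000j³ + 40500j² + 20250j + 3375 = 30(900j³ + 1350j² + 675j + 112) + 15, so m³ ≡ 15 (mod 30).

(←) Conversely, suppose m³ ≡ 15 (mod 30). The only residue r in {0, …, 29} with r³ ≡ 15 (mod 30) is r = 15, so m ≡ 15 (mod 30).

Both directions hold.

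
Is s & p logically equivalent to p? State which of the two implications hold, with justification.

(⇒) holds; (⇐) fails.

(⇒) Assume the antecedent. If s is true, the antecedent forces (s = T, p = T), and p holds there. If s is false, the antecedent cannot hold. Either way p holds.

(⇐) This fails. Under s = F, p = T, the left side is false but the right side is true.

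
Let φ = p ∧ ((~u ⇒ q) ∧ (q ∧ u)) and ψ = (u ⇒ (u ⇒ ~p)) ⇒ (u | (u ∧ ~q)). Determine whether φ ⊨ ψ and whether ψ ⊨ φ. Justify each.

Only the forward implication holds.

Forward direction. Assume the antecedent. If p is true, the antecedent forces (p = T, q = T, u = T), and the consequent holds there. If p is false, the antecedent cannot hold. Either way the consequent holds.

Converse. This fails. Under p = F, q = F, u = T, the left side is false but the right side is true.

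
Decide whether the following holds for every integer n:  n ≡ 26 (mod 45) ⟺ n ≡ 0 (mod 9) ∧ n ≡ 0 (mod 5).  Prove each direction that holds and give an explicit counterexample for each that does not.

(⟹) This fails: n = 26 gives 26 ≡ 26 (mod 45) but 26 ≡ 8 (mod 9), so the conjunction on the right does not hold.

(⟸) This fails: n = 0 satisfies both congruences on the right (0 ≡ 0 mod 9 and 0 ≡ 0 mod 5) yet 0 ≡ 0 (mod 45), not 26.

Neither implication holds.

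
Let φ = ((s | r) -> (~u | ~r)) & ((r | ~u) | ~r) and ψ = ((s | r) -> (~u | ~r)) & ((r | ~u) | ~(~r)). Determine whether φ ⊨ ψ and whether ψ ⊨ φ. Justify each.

(⟹) This fails. Under u = T, s = F, r = F, the left side is true but the right side is false.

(⟸) Assume the antecedent. If u is true, the antecedent cannot hold. If u is false, the consequent reduces to true regardless of the other variables. Either way the consequent holds.

Only the reverse direction holds.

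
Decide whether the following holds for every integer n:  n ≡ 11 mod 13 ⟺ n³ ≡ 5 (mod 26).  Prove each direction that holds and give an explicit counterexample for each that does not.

(→) This fails: take n = 24. Then 24 ≡ 11 (mod 13), but 24³ = 13824 ≡ 18 (mod 26), not 5.

(←) This fails: take n = 7. Then 7³ = 343 ≡ 5 (mod 26), yet 7 ≡ 7 (mod 13), not 11.

Neither implication holds.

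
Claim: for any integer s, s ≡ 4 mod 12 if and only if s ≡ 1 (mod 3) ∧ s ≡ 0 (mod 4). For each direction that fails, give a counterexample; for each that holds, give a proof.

Both directions hold; the statement is true.

Forward direction. Suppose s ≡ 4 (mod 12); write s = 12j + 4. Since 3 ∣ 12, reducing mod 3 gives s ≡ 4 ≡ 1 (mod 3); since 4 ∣ 12, reducing mod 4 gives s ≡ 4 ≡ 0 (mod 4).

Converse. If s ≡ 1 (mod 3) and s ≡ 0 (mod 4), then by the Chinese remainder theorem s ≡ 4 (mod 12). This is exactly s ≡ 4 (mod 12).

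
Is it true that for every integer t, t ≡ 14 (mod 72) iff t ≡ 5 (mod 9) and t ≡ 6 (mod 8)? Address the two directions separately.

Equivalent; both directions hold.

[⇒] Suppose t ≡ 14 (mod 72); write t = 72j + 14. Since 9 ∣ 72, reducing mod 9 gives t ≡ 14 ≡ 5 (mod 9); since 8 ∣ 72, reducing mod 8 gives t ≡ 14 ≡ 6 (mod 8).

[⇐] Conversely, if t ≡ 5 (mod 9) and t ≡ 6 (mod 8), then by the Chinese remainder theorem t ≡ 14 (mod 72). This is exactly t ≡ 14 (mod 72).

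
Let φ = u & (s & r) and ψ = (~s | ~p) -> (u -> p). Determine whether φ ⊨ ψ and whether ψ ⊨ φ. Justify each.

(→) This fails. Under r = T, s = T, u = T, p = F, the left side is true but the right side is false.

(←) This fails. Under r = F, s = F, u = F, p = F, the left side is false but the right side is true.

Neither implication holds.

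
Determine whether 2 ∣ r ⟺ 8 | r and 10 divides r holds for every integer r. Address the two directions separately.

(⟹) This fails: take r = 2. Certainly 2 ∣ 2, but 8 ∤ 2.

(⟸) Suppose 8 ∣ r and 10 ∣ r. Any common multiple of 8 and 10 is a multiple of their lcm; here lcm(8, 10) = 8·10/gcd(8, 10) = 80/2 = 40, so 40 ∣ r. Since 2 ∣ 40, it follows that 2 ∣ r.

Only the reverse direction holds.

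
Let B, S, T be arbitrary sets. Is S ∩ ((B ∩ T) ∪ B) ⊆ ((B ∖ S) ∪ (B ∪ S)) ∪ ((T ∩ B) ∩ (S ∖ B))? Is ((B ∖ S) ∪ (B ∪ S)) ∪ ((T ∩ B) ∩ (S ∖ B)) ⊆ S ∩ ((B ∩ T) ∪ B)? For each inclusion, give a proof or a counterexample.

Reverse inclusion. This inclusion fails. Take B = {1}, S = ∅, T = ∅; then 1 ∈ ((B ∖ S) ∪ (B ∪ S)) ∪ ((T ∩ B) ∩ (S ∖ B)) but 1 ∉ S ∩ ((B ∩ T) ∪ B).

Forward inclusion. Let x ∈ S ∩ ((B ∩ T) ∪ B). Then either x ∈ B ∩ S and x ∉ T; or x ∈ B ∩ S ∩ T. In each case x ∈ ((B ∖ S) ∪ (B ∪ S)) ∪ ((T ∩ B) ∩ (S ∖ B)), so S ∩ ((B ∩ T) ∪ B) ⊆ ((B ∖ S) ∪ (B ∪ S)) ∪ ((T ∩ B) ∩ (S ∖ B)).

Only the forward inclusion holds.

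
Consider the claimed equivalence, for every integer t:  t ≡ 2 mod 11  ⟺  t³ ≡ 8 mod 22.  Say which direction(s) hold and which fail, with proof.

(←) The residues r modulo 22 with r³ ≡ 8 (mod 22) are exactly {2}, and each is ≡ 2 (mod 11).

(→) This fails: take t = 13. Then 13 ≡ 2 (mod 11), but 13³ = 2197 ≡ 19 (mod 22), not 8.

Only the converse holds.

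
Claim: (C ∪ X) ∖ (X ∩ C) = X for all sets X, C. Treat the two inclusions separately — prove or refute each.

(⟹) This inclusion fails. Take X = ∅, C = {1}; then 1 ∈ (C ∪ X) ∖ (X ∩ C) but 1 ∉ X.

(⟸) This inclusion fails. Take X = {1}, C = {1}; then 1 ∈ X but 1 ∉ (C ∪ X) ∖ (X ∩ C).

Both inclusions fail.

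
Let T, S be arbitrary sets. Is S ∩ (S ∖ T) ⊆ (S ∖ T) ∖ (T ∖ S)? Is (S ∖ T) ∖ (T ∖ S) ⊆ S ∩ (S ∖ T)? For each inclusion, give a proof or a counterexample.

(⊆) Let x ∈ S ∩ (S ∖ T). Then x ∈ S and x ∉ T, from which x ∈ (S ∖ T) ∖ (T ∖ S).

(⊇) Let x ∈ (S ∖ T) ∖ (T ∖ S). Then x ∈ S and x ∉ T, from which x ∈ S ∩ (S ∖ T).

The two sets are equal.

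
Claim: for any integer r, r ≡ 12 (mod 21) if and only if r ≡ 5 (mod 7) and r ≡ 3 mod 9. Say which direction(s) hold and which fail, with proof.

(→) This fails: r = 33 gives 33 ≡ 12 (mod 21) but 33 ≡ 6 (mod 9), so the conjunction on the right does not hold.

(←) Conversely, if r ≡ 5 (mod 7) and r ≡ 3 (mod 9), then by the Chinese remainder theorem r ≡ 12 (mod 63). Since 12 ≡ 12 (mod 21) and 21 ∣ 63, we get r ≡ 12 (mod 21).

Only the reverse direction holds.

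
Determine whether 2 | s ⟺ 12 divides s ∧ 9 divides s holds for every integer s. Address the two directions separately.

(⟸) Suppose 12 ∣ s and 9 ∣ s. Any common multiple of 12 and 9 is a multiple of their lcm; here lcm(12, 9) = 12·9/gcd(12, 9) = 108/3 = 36, so 36 ∣ s. Since 2 ∣ 36, it follows that 2 ∣ s.

(⟹) This fails: take s = 2. Certainly 2 ∣ 2, but 12 ∤ 2.

Not equivalent: only (⇐) holds.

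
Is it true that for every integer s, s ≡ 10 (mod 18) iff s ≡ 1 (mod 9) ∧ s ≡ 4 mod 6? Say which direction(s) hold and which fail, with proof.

The biconditional holds.

Forward direction. Suppose s ≡ 10 (mod 18); write s = 18j + 10. Since 9 ∣ 18, reducing mod 9 gives s ≡ 10 ≡ 1 (mod 9); since 6 ∣ 18, reducing mod 6 gives s ≡ 10 ≡ 4 (mod 6).

Converse. If s ≡ 1 (mod 9) and s ≡ 4 (mod 6), then by the Chinese remainder theorem s ≡ 10 (mod 18). This is exactly s ≡ 10 (mod 18).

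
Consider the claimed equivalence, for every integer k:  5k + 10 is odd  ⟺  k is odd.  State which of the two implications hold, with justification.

The biconditional holds.

Converse. Suppose k is odd; write k = 2j + 1. Then 5k + 10 = 5·(2j + 1) + 10 = 2·5j + 15, which is odd.

Forward direction. Suppose 5k + 10 is odd. Since 5 is odd, 5k and k have the same parity, so 5k + 10 ≡ k + 10 (mod 2). As 10 is even, 5k + 10 is odd exactly when k is odd. Thus k is odd.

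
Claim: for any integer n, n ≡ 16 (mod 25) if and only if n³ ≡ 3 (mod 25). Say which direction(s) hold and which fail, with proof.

(⇒) fails and (⇐) fails.

Forward direction. This fails: take n = 16. Then 16 ≡ 16 (mod 25), but 16³ = 4096 ≡ 21 (mod 25), not 3.

Converse. This fails: take n = 12. Then 12³ = 1728 ≡ 3 (mod 25), yet 12 ≡ 12 (mod 25), not 16.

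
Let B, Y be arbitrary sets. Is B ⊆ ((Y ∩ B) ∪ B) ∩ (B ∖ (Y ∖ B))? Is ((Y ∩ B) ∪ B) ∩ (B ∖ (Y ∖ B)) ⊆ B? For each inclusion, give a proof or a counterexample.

Both inclusions hold; the sets are equal.

Reverse inclusion. Let x ∈ ((Y ∩ B) ∪ B) ∩ (B ∖ (Y ∖ B)). Then either x ∈ B and x ∉ Y; or x ∈ B ∩ Y. In each case x ∈ B, so ((Y ∩ B) ∪ B) ∩ (B ∖ (Y ∖ B)) ⊆ B.

Forward inclusion. Let x ∈ B. Then either x ∈ B and x ∉ Y; or x ∈ B ∩ Y. In each case x ∈ ((Y ∩ B) ∪ B) ∩ (B ∖ (Y ∖ B)), so B ⊆ ((Y ∩ B) ∪ B) ∩ (B ∖ (Y ∖ B)).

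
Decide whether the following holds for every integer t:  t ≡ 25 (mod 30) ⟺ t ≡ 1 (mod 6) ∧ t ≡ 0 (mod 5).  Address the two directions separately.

Equivalent; both directions hold.

[⇒] Suppose t ≡ 25 (mod 30); write t = 30j + 25. Since 6 ∣ 30, reducing mod 6 gives t ≡ 25 ≡ 1 (mod 6); since 5 ∣ 30, reducing mod 5 gives t ≡ 25 ≡ 0 (mod 5).

[⇐] Conversely, if t ≡ 1 (mod 6) and t ≡ 0 (mod 5), then by the Chinese remainder theorem t ≡ 25 (mod 30). This is exactly t ≡ 25 (mod 30).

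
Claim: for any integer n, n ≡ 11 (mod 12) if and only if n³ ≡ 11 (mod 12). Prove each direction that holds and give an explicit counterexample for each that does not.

(⇒) Suppose n ≡ 11 (mod 12). Write n = 12j + 11. Then (12j + 11)³ = 1728j³ + 4752j² + 4356j + 1331 = 12(144j³ + 396j² + 363j + 110) + 11, so n³ ≡ 11 (mod 12).

(⇐) For the converse, argue contrapositively. If n ≢ 11 (mod 12), then n is congruent to one of 0, 1, 2, 3, 4, 5, 6, 7, 8, 9, 10 modulo 12, and these give n³ ≡ 0, 1, 8, 3, 4, 5, 0, 7, 8, 9, 4 respectively — never 11.

Both directions hold.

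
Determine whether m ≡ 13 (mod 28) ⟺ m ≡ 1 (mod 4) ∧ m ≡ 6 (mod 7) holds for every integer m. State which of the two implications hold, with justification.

Equivalent; both directions hold.

(⇐) If m ≡ 1 (mod 4) and m ≡ 6 (mod 7), then by the Chinese remainder theorem m ≡ 13 (mod 28). This is exactly m ≡ 13 (mod 28).

(⇒) Suppose m ≡ 13 (mod 28); write m = 28j + 13. Since 4 ∣ 28, reducing mod 4 gives m ≡ 13 ≡ 1 (mod 4); since 7 ∣ 28, reducing mod 7 gives m ≡ 13 ≡ 6 (mod 7).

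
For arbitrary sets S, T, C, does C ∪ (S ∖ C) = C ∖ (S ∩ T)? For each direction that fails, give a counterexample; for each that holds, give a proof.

Forward inclusion. This inclusion fails. Take S = {1}, T = ∅, C = ∅; then 1 ∈ C ∪ (S ∖ C) but 1 ∉ C ∖ (S ∩ T).

Reverse inclusion. Let x ∈ C ∖ (S ∩ T). Then either x ∈ C and x ∉ S, T; or x ∈ S ∩ C and x ∉ T; or x ∈ T ∩ C and x ∉ S. In each case x ∈ C ∪ (S ∖ C), so C ∖ (S ∩ T) ⊆ C ∪ (S ∖ C).

Only the reverse inclusion holds.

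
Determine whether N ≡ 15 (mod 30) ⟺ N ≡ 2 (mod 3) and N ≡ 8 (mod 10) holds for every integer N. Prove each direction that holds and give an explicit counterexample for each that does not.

(⇒) fails and (⇐) fails.

Forward direction. This fails: N = 15 gives 15 ≡ 15 (mod 30) but 15 ≡ 0 (mod 3), so the conjunction on the right does not hold.

Converse. This fails: N = 8 satisfies both congruences on the right (8 ≡ 2 mod 3 and 8 ≡ 8 mod 10) yet 8 ≡ 8 (mod 30), not 15.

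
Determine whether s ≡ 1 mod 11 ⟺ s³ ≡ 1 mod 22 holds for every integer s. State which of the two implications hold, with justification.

Forward direction. This fails: take s = 12. Then 12 ≡ 1 (mod 11), but 12³ = 1728 ≡ 12 (mod 22), not 1.

Converse. The residues r modulo 22 with r³ ≡ 1 (mod 22) are exactly {1}, and each is ≡ 1 (mod 11).

Only the converse holds.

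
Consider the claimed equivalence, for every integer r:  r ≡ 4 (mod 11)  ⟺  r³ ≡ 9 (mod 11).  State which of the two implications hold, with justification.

Both directions hold; the statement is true.

(←) Suppose r³ ≡ 9 (mod 11). The only residue r in {0, …, 10} with r³ ≡ 9 (mod 11) is r = 4, so r ≡ 4 (mod 11).

(→) Suppose r ≡ 4 (mod 11). Write r = 11j + 4. Then (11j + 4)³ = 1331j³ + 1452j² + 528j + 64 = 11(121j³ + 132j² + 48j + 5) + 9, so r³ ≡ 9 (mod 11).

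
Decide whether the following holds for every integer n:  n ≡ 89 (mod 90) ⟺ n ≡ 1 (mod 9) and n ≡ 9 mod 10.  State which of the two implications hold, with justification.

(⟹) This fails: n = 89 gives 89 ≡ 89 (mod 90) but 89 ≡ 8 (mod 9), so the conjunction on the right does not hold.

(⟸) This fails: n = 19 satisfies both congruences on the right (19 ≡ 1 mod 9 and 19 ≡ 9 mod 10) yet 19 ≡ 19 (mod 90), not 89.

Neither direction holds.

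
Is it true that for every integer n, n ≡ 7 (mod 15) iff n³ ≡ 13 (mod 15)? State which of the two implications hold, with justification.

Both directions hold.

[⇒] Suppose n ≡ 7 (mod 15). Write n = 15j + 7. Then (15j + 7)³ = 3375j³ + 4725j² + 2205j + 343 = 15(225j³ + 315j² + 147j + 22) + 13, so n³ ≡ 13 (mod 15).

[⇐] Conversely, suppose n³ ≡ 13 (mod 15). The only residue r in {0, …, 14} with r³ ≡ 13 (mod 15) is r = 7, so n ≡ 7 (mod 15).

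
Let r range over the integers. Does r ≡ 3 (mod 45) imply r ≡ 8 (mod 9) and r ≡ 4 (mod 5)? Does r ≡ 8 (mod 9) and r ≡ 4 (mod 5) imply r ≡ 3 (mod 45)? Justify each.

Forward direction. This fails: r = 3 gives 3 ≡ 3 (mod 45) but 3 ≡ 3 (mod 9), so the conjunction on the right does not hold.

Converse. This fails: r = 44 satisfies both congruences on the right (44 ≡ 8 mod 9 and 44 ≡ 4 mod 5) yet 44 ≡ 44 (mod 45), not 3.

Both directions fail.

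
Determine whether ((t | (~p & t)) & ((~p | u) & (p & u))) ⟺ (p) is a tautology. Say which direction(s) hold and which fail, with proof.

The forward direction holds; the converse fails.

(⟸) This fails. Under u = F, p = T, t = F, the left side is false but the right side is true.

(⟹) Assume the antecedent. If u is true, the antecedent forces (u = T, p = T, t = T), and p holds there. If u is false, the antecedent cannot hold. Either way p holds.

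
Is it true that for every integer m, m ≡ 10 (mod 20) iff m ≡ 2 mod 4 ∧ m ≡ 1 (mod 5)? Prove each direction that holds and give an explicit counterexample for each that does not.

(⟹) This fails: m = 10 gives 10 ≡ 10 (mod 20) but 10 ≡ 0 (mod 5), so the conjunction on the right does not hold.

(⟸) This fails: m = 6 satisfies both congruences on the right (6 ≡ 2 mod 4 and 6 ≡ 1 mod 5) yet 6 ≡ 6 (mod 20), not 10.

Both directions fail.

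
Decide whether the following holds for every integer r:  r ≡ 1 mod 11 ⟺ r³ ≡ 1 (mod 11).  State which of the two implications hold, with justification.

(⇒) Suppose r ≡ 1 mod 11. Write r = 11j + 1. Then (11j + 1)³ = 1331j³ + 363j² + 33j + 1 = 11(121j³ + 33j² + 3j) + 1, so r³ ≡ 1 (mod 11).

(⇐) For the converse, argue contrapositively. If r ≢ 1 (mod 11), then r is congruent to one of 0, 2, 3, 4, 5, 6, 7, 8, 9, 10 modulo 11, and these give r³ ≡ 0, 8, 5, 9, 4, 7, 2, 6, 3, 10 respectively — never 1.

Equivalent; both directions hold.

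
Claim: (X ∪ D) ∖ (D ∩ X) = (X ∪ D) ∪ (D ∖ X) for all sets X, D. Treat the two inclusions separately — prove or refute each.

(⊇) This inclusion fails. Take X = {1}, D = {1}; then 1 ∈ (X ∪ D) ∪ (D ∖ X) but 1 ∉ (X ∪ D) ∖ (D ∩ X).

(⊆) Let x ∈ (X ∪ D) ∖ (D ∩ X). Then either x ∈ X and x ∉ D; or x ∈ D and x ∉ X. In each case x ∈ (X ∪ D) ∪ (D ∖ X), so (X ∪ D) ∖ (D ∩ X) ⊆ (X ∪ D) ∪ (D ∖ X).

(⊆) holds; (⊇) fails.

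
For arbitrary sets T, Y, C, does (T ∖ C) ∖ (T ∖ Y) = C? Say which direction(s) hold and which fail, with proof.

(⟹) This inclusion fails. Take T = {1}, Y = {1}, C = ∅; then 1 ∈ (T ∖ C) ∖ (T ∖ Y) but 1 ∉ C.

(⟸) This inclusion fails. Take T = ∅, Y = ∅, C = {1}; then 1 ∈ C but 1 ∉ (T ∖ C) ∖ (T ∖ Y).

Neither inclusion holds.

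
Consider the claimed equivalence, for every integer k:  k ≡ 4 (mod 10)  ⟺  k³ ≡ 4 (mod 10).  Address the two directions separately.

Both directions hold; the statement is true.

(⟸) Suppose k³ ≡ 4 (mod 10). The only residue r in {0, …, 9} with r³ ≡ 4 (mod 10) is r = 4, so k ≡ 4 (mod 10).

(⟹) Suppose k ≡ 4 (mod 10). Write k = 10j + 4. Then (10j + 4)³ = 1000j³ + 1200j² + 480j + 64 = 10(100j³ + 120j² + 48j + 6) + 4, so k³ ≡ 4 (mod 10).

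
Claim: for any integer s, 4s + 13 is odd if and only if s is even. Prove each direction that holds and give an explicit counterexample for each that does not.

Forward direction. This fails: take s = 3. Then 4s + 13 = 25, which is odd, yet s = 3 is odd, not even.

Converse. Suppose s is even. Since 4 is even, 4s is even for every s, so 4s + 13 has the same parity as 13, which is odd. Hence 4s + 13 is odd.

Not equivalent: only (⇐) holds.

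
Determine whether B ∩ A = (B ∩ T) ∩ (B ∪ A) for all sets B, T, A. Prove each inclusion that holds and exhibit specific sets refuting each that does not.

(⊆) fails and (⊇) fails.

Forward inclusion. This inclusion fails. Take B = {1}, T = ∅, A = {1}; then 1 ∈ B ∩ A but 1 ∉ (B ∩ T) ∩ (B ∪ A).

Reverse inclusion. This inclusion fails. Take B = {1}, T = {1}, A = ∅; then 1 ∈ (B ∩ T) ∩ (B ∪ A) but 1 ∉ B ∩ A.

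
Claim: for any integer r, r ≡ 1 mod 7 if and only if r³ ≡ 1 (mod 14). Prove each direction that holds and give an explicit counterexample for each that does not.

Neither implication holds.

(⟹) This fails: take r = 8. Then 8 ≡ 1 (mod 7), but 8³ = 512 ≡ 8 (mod 14), not 1.

(⟸) This fails: take r = 9. Then 9³ = 729 ≡ 1 (mod 14), yet 9 ≡ 2 (mod 7), not 1.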